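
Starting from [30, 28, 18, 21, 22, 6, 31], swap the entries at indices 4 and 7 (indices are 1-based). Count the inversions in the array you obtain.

Positions 4 and 7 hold 21 and 31; after swapping, the array is [30, 28, 18, 31, 22, 6, 21].
For each element, count later entries that are smaller:
30 → 28, 18, 22, 6, 21 → 5
28 → 18, 22, 6, 21 → 4
18 → 6 → 1
31 → 22, 6, 21 → 3
22 → 6, 21 → 2
6 → none → 0
21 → none → 0
Sum: 5 + 4 + 1 + 3 + 2 + 0 + 0 = 15

There are 15 inversions.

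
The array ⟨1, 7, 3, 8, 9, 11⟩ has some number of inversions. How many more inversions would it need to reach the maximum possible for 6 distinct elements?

Maximum inversions for 6 distinct elements is C(6, 2) = 6·5/2 = 15.
Current inversions — for each element, count later smaller elements:
1: 0
7: 1
3: 0
8: 0
9: 0
11: 0
Current total: 0 + 1 + 0 + 0 + 0 + 0 = 1
Shortfall: 15 − 1 = 14

14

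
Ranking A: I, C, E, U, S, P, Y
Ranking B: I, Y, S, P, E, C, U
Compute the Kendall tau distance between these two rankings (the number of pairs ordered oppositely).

12 discordant pairs

Assign each item its position (1..7) in the first ordering, then rewrite the second ordering as that position sequence:
positions: I→1, C→2, E→3, U→4, S→5, P→6, Y→7
second ordering as positions: [1, 7, 5, 6, 3, 2, 4]
Discordant pairs = inversions in this position sequence.
1: 0
7: 5, 6, 3, 2, 4 → 5
5: 3, 2, 4 → 3
6: 3, 2, 4 → 3
3: 2 → 1
2: 0
4: 0
Total: 0 + 5 + 3 + 3 + 1 + 0 + 0 = 12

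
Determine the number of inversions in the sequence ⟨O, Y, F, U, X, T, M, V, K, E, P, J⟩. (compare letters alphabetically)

44 out-of-order pairs

For each element, count later entries that are smaller:
O → F, M, K, E, J → 5
Y → F, U, X, T, M, V, K, E, P, J → 10
F → E → 1
U → T, M, K, E, P, J → 6
X → T, M, V, K, E, P, J → 7
T → M, K, E, P, J → 5
M → K, E, J → 3
V → K, E, P, J → 4
K → E, J → 2
E → none → 0
P → J → 1
J → none → 0
Sum: 5 + 10 + 1 + 6 + 7 + 5 + 3 + 4 + 2 + 0 + 1 + 0 = 44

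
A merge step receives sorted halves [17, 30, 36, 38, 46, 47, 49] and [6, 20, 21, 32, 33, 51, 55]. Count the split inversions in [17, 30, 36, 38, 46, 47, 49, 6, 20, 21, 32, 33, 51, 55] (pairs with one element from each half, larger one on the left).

Count, for every r in R, how many entries of L exceed r:
r = 6: 17, 30, 36, 38, 46, 47, 49 → 7
r = 20: 30, 36, 38, 46, 47, 49 → 6
r = 21: 30, 36, 38, 46, 47, 49 → 6
r = 32: 36, 38, 46, 47, 49 → 5
r = 33: 36, 38, 46, 47, 49 → 5
r = 51: none → 0
r = 55: none → 0
Cross-inversions: 7 + 6 + 6 + 5 + 5 + 0 + 0 = 29

29 cross-inversions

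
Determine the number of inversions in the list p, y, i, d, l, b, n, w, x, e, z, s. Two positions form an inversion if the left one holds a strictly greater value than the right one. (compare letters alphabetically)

Count, for each position, how many later elements it exceeds:
p: 6
y: 9
i: 3
d: 1
l: 2
b: 0
n: 1
w: 2
x: 2
e: 0
z: 1
s: 0
Sum: 6 + 9 + 3 + 1 + 2 + 0 + 1 + 2 + 2 + 0 + 1 + 0 = 27

27 inversions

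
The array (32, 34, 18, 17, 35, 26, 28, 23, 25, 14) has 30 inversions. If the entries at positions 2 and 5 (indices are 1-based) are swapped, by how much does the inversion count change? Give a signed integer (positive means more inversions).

+1

Positions 2 and 5 hold 34 and 35; after swapping, the array is [32, 35, 18, 17, 34, 26, 28, 23, 25, 14].
Count, for each position, how many later elements it exceeds:
32 → 18, 17, 26, 28, 23, 25, 14 → 7
35 → 18, 17, 34, 26, 28, 23, 25, 14 → 8
18 → 17, 14 → 2
17 → 14 → 1
34 → 26, 28, 23, 25, 14 → 5
26 → 23, 25, 14 → 3
28 → 23, 25, 14 → 3
23 → 14 → 1
25 → 14 → 1
14 → none → 0
Sum: 7 + 8 + 2 + 1 + 5 + 3 + 3 + 1 + 1 + 0 = 31
Change: 31 − 30 = +1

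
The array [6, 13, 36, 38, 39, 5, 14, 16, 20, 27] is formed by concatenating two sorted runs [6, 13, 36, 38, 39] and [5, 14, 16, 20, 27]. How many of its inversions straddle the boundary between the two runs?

There are 17 split inversions.

For each element r of the right run, count left-run elements greater than r:
r = 5: 6, 13, 36, 38, 39 → 5
r = 14: 36, 38, 39 → 3
r = 16: 36, 38, 39 → 3
r = 20: 36, 38, 39 → 3
r = 27: 36, 38, 39 → 3
Cross-inversions: 5 + 3 + 3 + 3 + 3 = 17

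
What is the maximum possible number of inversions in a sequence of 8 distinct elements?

The maximum occurs when the array is in strictly decreasing order: every one of the C(8, 2) pairs is inverted.
C(8, 2) = 8·7/2 = 28

28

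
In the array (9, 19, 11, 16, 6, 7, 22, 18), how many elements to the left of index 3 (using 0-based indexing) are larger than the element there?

The element at index 3 is 16.
Elements before it: 9, 19, 11
Those larger than 16: 19

1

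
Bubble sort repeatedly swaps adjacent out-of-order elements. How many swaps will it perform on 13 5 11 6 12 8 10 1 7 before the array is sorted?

23

Minimum adjacent swaps = number of inversions (each swap of adjacent out-of-order elements removes one inversion and no swap can remove more).
Count inversions — for each element, later elements that are smaller:
13: 5, 11, 6, 12, 8, 10, 1, 7 → 8
5: 1 → 1
11: 6, 8, 10, 1, 7 → 5
6: 1 → 1
12: 8, 10, 1, 7 → 4
8: 1, 7 → 2
10: 1, 7 → 2
1: none → 0
7: none → 0
Total inversions: 8 + 1 + 5 + 1 + 4 + 2 + 2 + 0 + 0 = 23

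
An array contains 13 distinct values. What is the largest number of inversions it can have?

78 inversions

The maximum occurs when the array is in strictly decreasing order: every one of the C(13, 2) pairs is inverted.
C(13, 2) = 13·12/2 = 78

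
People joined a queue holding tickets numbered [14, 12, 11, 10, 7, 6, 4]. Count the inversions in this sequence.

For each element, count later entries that are smaller:
14 → 12, 11, 10, 7, 6, 4 → 6
12 → 11, 10, 7, 6, 4 → 5
11 → 10, 7, 6, 4 → 4
10 → 7, 6, 4 → 3
7 → 6, 4 → 2
6 → 4 → 1
4 → none → 0
Sum: 6 + 5 + 4 + 3 + 2 + 1 + 0 = 21

21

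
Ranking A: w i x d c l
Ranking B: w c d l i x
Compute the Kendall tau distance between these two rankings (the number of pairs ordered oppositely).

Discordant pairs: 7

Assign each item its position (1..6) in the first ordering, then rewrite the second ordering as that position sequence:
positions: w→1, i→2, x→3, d→4, c→5, l→6
second ordering as positions: [1, 5, 4, 6, 2, 3]
Discordant pairs = inversions in this position sequence.
1: 0
5: 4, 2, 3 → 3
4: 2, 3 → 2
6: 2, 3 → 2
2: 0
3: 0
Total: 0 + 3 + 2 + 2 + 0 + 0 = 7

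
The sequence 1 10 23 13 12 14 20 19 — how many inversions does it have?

For each element, count later entries that are smaller:
1: 0
10: 0
23: 5
13: 1
12: 0
14: 0
20: 1
19: 0
Sum: 0 + 0 + 5 + 1 + 0 + 0 + 1 + 0 = 7

7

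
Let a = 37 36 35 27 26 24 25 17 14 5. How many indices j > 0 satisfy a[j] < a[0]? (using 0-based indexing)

9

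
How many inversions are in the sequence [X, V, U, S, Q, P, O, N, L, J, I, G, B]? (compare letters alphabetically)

Sweep left to right; for each value list the smaller values that follow it:
X → V, U, S, Q, P, O, N, L, J, I, G, B → 12
V → U, S, Q, P, O, N, L, J, I, G, B → 11
U → S, Q, P, O, N, L, J, I, G, B → 10
S → Q, P, O, N, L, J, I, G, B → 9
Q → P, O, N, L, J, I, G, B → 8
P → O, N, L, J, I, G, B → 7
O → N, L, J, I, G, B → 6
N → L, J, I, G, B → 5
L → J, I, G, B → 4
J → I, G, B → 3
I → G, B → 2
G → B → 1
B → none → 0
Sum: 12 + 11 + 10 + 9 + 8 + 7 + 6 + 5 + 4 + 3 + 2 + 1 + 0 = 78

78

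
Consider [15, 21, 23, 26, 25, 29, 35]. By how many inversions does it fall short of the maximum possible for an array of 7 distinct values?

20 inversions short

Maximum inversions for 7 distinct elements is C(7, 2) = 7·6/2 = 21.
Current inversions — for each element, count later smaller elements:
15: 0
21: 0
23: 0
26: 1
25: 0
29: 0
35: 0
Current total: 0 + 0 + 0 + 1 + 0 + 0 + 0 = 1
Shortfall: 21 − 1 = 20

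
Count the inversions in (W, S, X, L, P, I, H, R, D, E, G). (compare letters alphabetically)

Element-by-element contributions:
W → S, L, P, I, H, R, D, E, G → 9
S → L, P, I, H, R, D, E, G → 8
X → L, P, I, H, R, D, E, G → 8
L → I, H, D, E, G → 5
P → I, H, D, E, G → 5
I → H, D, E, G → 4
H → D, E, G → 3
R → D, E, G → 3
D → none → 0
E → none → 0
G → none → 0
Sum: 9 + 8 + 8 + 5 + 5 + 4 + 3 + 3 + 0 + 0 + 0 = 45

Out-of-order pairs: 45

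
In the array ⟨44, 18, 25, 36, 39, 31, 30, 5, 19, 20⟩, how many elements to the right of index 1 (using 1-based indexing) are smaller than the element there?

9 such elements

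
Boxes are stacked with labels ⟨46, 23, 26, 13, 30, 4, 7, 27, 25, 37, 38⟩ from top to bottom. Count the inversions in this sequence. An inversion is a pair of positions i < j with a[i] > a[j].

There are 24 inversions.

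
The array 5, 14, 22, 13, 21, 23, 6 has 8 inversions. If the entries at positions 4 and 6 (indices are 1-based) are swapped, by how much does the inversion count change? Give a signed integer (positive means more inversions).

+3

Positions 4 and 6 hold 13 and 23; after swapping, the array is [5, 14, 22, 23, 21, 13, 6].
Count, for each position, how many later elements it exceeds:
5: 0
14: 2
22: 3
23: 3
21: 2
13: 1
6: 0
Sum: 0 + 2 + 3 + 3 + 2 + 1 + 0 = 11
Change: 11 − 8 = +3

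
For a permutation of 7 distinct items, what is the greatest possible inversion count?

Inversions: 21

The maximum occurs when the array is in strictly decreasing order: every one of the C(7, 2) pairs is inverted.
C(7, 2) = 7·6/2 = 21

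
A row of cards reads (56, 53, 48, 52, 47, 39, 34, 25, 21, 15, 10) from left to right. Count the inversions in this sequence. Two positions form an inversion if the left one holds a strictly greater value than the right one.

For each element, count later entries that are smaller:
56 → 53, 48, 52, 47, 39, 34, 25, 21, 15, 10 → 10
53 → 48, 52, 47, 39, 34, 25, 21, 15, 10 → 9
48 → 47, 39, 34, 25, 21, 15, 10 → 7
52 → 47, 39, 34, 25, 21, 15, 10 → 7
47 → 39, 34, 25, 21, 15, 10 → 6
39 → 34, 25, 21, 15, 10 → 5
34 → 25, 21, 15, 10 → 4
25 → 21, 15, 10 → 3
21 → 15, 10 → 2
15 → 10 → 1
10 → none → 0
Sum: 10 + 9 + 7 + 7 + 6 + 5 + 4 + 3 + 2 + 1 + 0 = 54

54 out-of-order pairs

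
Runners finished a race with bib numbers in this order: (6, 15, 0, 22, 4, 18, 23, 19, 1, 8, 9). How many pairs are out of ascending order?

Count, for each position, how many later elements it exceeds:
6: 3
15: 5
0: 0
22: 6
4: 1
18: 3
23: 4
19: 3
1: 0
8: 0
9: 0
Sum: 3 + 5 + 0 + 6 + 1 + 3 + 4 + 3 + 0 + 0 + 0 = 25

Inversions: 25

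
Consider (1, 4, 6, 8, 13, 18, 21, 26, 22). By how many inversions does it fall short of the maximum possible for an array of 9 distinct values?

Maximum inversions for 9 distinct elements is C(9, 2) = 9·8/2 = 36.
Current inversions — for each element, count later smaller elements:
1: 0
4: 0
6: 0
8: 0
13: 0
18: 0
21: 0
26: 1
22: 0
Current total: 0 + 0 + 0 + 0 + 0 + 0 + 0 + 1 + 0 = 1
Shortfall: 36 − 1 = 35

35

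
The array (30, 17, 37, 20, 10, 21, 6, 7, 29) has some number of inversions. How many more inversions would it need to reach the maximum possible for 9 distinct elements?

13 inversions short

Maximum inversions for 9 distinct elements is C(9, 2) = 9·8/2 = 36.
Current inversions — for each element, count later smaller elements:
30: 7
17: 3
37: 6
20: 3
10: 2
21: 2
6: 0
7: 0
29: 0
Current total: 7 + 3 + 6 + 3 + 2 + 2 + 0 + 0 + 0 = 23
Shortfall: 36 − 23 = 13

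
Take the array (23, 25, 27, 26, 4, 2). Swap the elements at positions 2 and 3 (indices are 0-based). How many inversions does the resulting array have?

Inversions: 9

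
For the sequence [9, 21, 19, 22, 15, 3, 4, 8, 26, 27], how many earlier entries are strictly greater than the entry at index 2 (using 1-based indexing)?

The element at index 2 is 21.
Elements before it: 9
None of them are larger than 21.

0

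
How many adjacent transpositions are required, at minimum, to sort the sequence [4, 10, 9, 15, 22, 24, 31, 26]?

Each adjacent swap fixes exactly one inversion, so the minimum swap count equals the number of inversions.
Count inversions — for each element, later elements that are smaller:
4: none → 0
10: 9 → 1
9: none → 0
15: none → 0
22: none → 0
24: none → 0
31: 26 → 1
26: none → 0
Total inversions: 0 + 1 + 0 + 0 + 0 + 0 + 1 + 0 = 2

2 swaps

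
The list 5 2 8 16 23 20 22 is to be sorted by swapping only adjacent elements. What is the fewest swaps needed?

Each adjacent swap fixes exactly one inversion, so the minimum swap count equals the number of inversions.
Count inversions — for each element, later elements that are smaller:
5: 2 → 1
2: none → 0
8: none → 0
16: none → 0
23: 20, 22 → 2
20: none → 0
22: none → 0
Total inversions: 1 + 0 + 0 + 0 + 2 + 0 + 0 = 3

Adjacent swaps: 3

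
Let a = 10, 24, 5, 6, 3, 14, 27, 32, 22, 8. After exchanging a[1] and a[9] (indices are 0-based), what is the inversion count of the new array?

13

Positions 1 and 9 hold 24 and 8; after swapping, the array is [10, 8, 5, 6, 3, 14, 27, 32, 22, 24].
Sweep left to right; for each value list the smaller values that follow it:
10: 4
8: 3
5: 1
6: 1
3: 0
14: 0
27: 2
32: 2
22: 0
24: 0
Sum: 4 + 3 + 1 + 1 + 0 + 0 + 2 + 2 + 0 + 0 = 13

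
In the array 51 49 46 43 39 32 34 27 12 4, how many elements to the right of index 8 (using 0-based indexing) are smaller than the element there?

1

The element at index 8 is 12.
Elements after it: 4
Those smaller than 12: 4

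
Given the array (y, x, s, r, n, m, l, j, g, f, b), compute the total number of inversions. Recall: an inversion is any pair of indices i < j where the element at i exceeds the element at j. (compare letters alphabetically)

Element-by-element contributions:
y: 10
x: 9
s: 8
r: 7
n: 6
m: 5
l: 4
j: 3
g: 2
f: 1
b: 0
Sum: 10 + 9 + 8 + 7 + 6 + 5 + 4 + 3 + 2 + 1 + 0 = 55

55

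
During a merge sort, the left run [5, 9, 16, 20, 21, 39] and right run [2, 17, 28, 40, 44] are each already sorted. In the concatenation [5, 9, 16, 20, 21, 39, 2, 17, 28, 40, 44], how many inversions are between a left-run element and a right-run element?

Take each right-half value and tally the left-half values above it:
r = 2: 5, 9, 16, 20, 21, 39 → 6
r = 17: 20, 21, 39 → 3
r = 28: 39 → 1
r = 40: none → 0
r = 44: none → 0
Cross-inversions: 6 + 3 + 1 + 0 + 0 = 10

Cross-inversions: 10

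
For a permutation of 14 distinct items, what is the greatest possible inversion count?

A reversed (strictly descending) arrangement makes every pair an inversion, giving C(14, 2) inversions.
C(14, 2) = 14·13/2 = 91

Inversions: 91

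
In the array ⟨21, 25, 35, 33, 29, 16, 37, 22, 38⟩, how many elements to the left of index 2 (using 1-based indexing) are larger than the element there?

The element at index 2 is 25.
Elements before it: 21
None of them are larger than 25.

0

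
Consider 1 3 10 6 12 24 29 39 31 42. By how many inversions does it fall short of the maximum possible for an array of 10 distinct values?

Maximum inversions for 10 distinct elements is C(10, 2) = 10·9/2 = 45.
Current inversions — for each element, count later smaller elements:
1: 0
3: 0
10: 1
6: 0
12: 0
24: 0
29: 0
39: 1
31: 0
42: 0
Current total: 0 + 0 + 1 + 0 + 0 + 0 + 0 + 1 + 0 + 0 = 2
Shortfall: 45 − 2 = 43

43 inversions short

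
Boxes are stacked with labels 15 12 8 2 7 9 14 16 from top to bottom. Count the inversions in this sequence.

12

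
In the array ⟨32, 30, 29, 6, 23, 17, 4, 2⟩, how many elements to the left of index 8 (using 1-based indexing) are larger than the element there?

7 such elements

The element at index 8 is 2.
Elements before it: 32, 30, 29, 6, 23, 17, 4
Those larger than 2: 32, 30, 29, 6, 23, 17, 4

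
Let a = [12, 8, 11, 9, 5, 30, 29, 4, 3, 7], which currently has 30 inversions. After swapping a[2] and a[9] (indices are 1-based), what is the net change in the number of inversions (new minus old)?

-5

Positions 2 and 9 hold 8 and 3; after swapping, the array is [12, 3, 11, 9, 5, 30, 29, 4, 8, 7].
Element-by-element contributions:
12: 7
3: 0
11: 5
9: 4
5: 1
30: 4
29: 3
4: 0
8: 1
7: 0
Sum: 7 + 0 + 5 + 4 + 1 + 4 + 3 + 0 + 1 + 0 = 25
Change: 25 − 30 = -5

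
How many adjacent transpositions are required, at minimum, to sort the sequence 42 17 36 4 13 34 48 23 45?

15

Minimum adjacent swaps = number of inversions (each swap of adjacent out-of-order elements removes one inversion and no swap can remove more).
Count inversions — for each element, later elements that are smaller:
42: 17, 36, 4, 13, 34, 23 → 6
17: 4, 13 → 2
36: 4, 13, 34, 23 → 4
4: none → 0
13: none → 0
34: 23 → 1
48: 23, 45 → 2
23: none → 0
45: none → 0
Total inversions: 6 + 2 + 4 + 0 + 0 + 1 + 2 + 0 + 0 = 15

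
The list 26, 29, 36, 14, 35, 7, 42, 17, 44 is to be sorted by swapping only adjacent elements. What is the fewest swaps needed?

14 swaps

Minimum adjacent swaps = number of inversions (each swap of adjacent out-of-order elements removes one inversion and no swap can remove more).
Count inversions — for each element, later elements that are smaller:
26: 14, 7, 17 → 3
29: 14, 7, 17 → 3
36: 14, 35, 7, 17 → 4
14: 7 → 1
35: 7, 17 → 2
7: none → 0
42: 17 → 1
17: none → 0
44: none → 0
Total inversions: 3 + 3 + 4 + 1 + 2 + 0 + 1 + 0 + 0 = 14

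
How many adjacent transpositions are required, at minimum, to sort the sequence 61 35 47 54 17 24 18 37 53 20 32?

Adjacent swaps: 34

Each adjacent swap fixes exactly one inversion, so the minimum swap count equals the number of inversions.
Count inversions — for each element, later elements that are smaller:
61: 35, 47, 54, 17, 24, 18, 37, 53, 20, 32 → 10
35: 17, 24, 18, 20, 32 → 5
47: 17, 24, 18, 37, 20, 32 → 6
54: 17, 24, 18, 37, 53, 20, 32 → 7
17: none → 0
24: 18, 20 → 2
18: none → 0
37: 20, 32 → 2
53: 20, 32 → 2
20: none → 0
32: none → 0
Total inversions: 10 + 5 + 6 + 7 + 0 + 2 + 0 + 2 + 2 + 0 + 0 = 34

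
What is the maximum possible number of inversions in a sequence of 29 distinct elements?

406 inversions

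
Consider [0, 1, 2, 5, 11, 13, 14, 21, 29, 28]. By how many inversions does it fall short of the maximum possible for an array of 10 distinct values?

Maximum inversions for 10 distinct elements is C(10, 2) = 10·9/2 = 45.
Current inversions — for each element, count later smaller elements:
0: 0
1: 0
2: 0
5: 0
11: 0
13: 0
14: 0
21: 0
29: 1
28: 0
Current total: 0 + 0 + 0 + 0 + 0 + 0 + 0 + 0 + 1 + 0 = 1
Shortfall: 45 − 1 = 44

44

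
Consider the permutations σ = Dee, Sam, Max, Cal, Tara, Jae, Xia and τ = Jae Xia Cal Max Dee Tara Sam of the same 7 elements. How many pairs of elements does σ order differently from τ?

16 discordant pairs

Assign each item its position (1..7) in the first ordering, then rewrite the second ordering as that position sequence:
positions: Dee→1, Sam→2, Max→3, Cal→4, Tara→5, Jae→6, Xia→7
second ordering as positions: [6, 7, 4, 3, 1, 5, 2]
Discordant pairs = inversions in this position sequence.
6: 4, 3, 1, 5, 2 → 5
7: 4, 3, 1, 5, 2 → 5
4: 3, 1, 2 → 3
3: 1, 2 → 2
1: 0
5: 2 → 1
2: 0
Total: 5 + 5 + 3 + 2 + 0 + 1 + 0 = 16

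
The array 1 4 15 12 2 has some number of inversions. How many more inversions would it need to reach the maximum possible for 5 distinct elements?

Maximum inversions for 5 distinct elements is C(5, 2) = 5·4/2 = 10.
Current inversions — for each element, count later smaller elements:
1: 0
4: 1
15: 2
12: 1
2: 0
Current total: 0 + 1 + 2 + 1 + 0 = 4
Shortfall: 10 − 4 = 6

6 inversions short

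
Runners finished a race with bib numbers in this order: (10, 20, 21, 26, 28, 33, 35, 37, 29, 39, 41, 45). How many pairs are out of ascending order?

Count, for each position, how many later elements it exceeds:
10: 0
20: 0
21: 0
26: 0
28: 0
33: 1
35: 1
37: 1
29: 0
39: 0
41: 0
45: 0
Sum: 0 + 0 + 0 + 0 + 0 + 1 + 1 + 1 + 0 + 0 + 0 + 0 = 3

3 inversions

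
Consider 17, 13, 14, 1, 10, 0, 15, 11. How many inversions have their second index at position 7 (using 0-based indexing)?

4 such elements

The element at index 7 is 11.
Elements before it: 17, 13, 14, 1, 10, 0, 15
Those larger than 11: 17, 13, 14, 15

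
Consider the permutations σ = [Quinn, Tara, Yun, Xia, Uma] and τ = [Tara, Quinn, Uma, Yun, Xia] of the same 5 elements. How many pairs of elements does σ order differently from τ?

Assign each item its position (1..5) in the first ordering, then rewrite the second ordering as that position sequence:
positions: Quinn→1, Tara→2, Yun→3, Xia→4, Uma→5
second ordering as positions: [2, 1, 5, 3, 4]
Discordant pairs = inversions in this position sequence.
2: 1 → 1
1: 0
5: 3, 4 → 2
3: 0
4: 0
Total: 1 + 0 + 2 + 0 + 0 = 3

3 discordant pairs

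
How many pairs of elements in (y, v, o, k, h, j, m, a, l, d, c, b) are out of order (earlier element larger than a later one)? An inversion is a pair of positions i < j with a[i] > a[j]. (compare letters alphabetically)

Element-by-element contributions:
y: 11
v: 10
o: 9
k: 6
h: 4
j: 4
m: 5
a: 0
l: 3
d: 2
c: 1
b: 0
Sum: 11 + 10 + 9 + 6 + 4 + 4 + 5 + 0 + 3 + 2 + 1 + 0 = 55

55 inversions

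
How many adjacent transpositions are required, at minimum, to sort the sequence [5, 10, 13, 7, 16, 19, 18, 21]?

The minimum number of adjacent swaps to sort an array equals its inversion count, since every such swap removes exactly one inversion.
Count inversions — for each element, later elements that are smaller:
5: none → 0
10: 7 → 1
13: 7 → 1
7: none → 0
16: none → 0
19: 18 → 1
18: none → 0
21: none → 0
Total inversions: 0 + 1 + 1 + 0 + 0 + 1 + 0 + 0 = 3

Swaps: 3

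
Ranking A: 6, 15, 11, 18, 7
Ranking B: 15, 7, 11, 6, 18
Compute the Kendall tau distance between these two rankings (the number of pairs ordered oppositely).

5

Assign each item its position (1..5) in the first ordering, then rewrite the second ordering as that position sequence:
positions: 6→1, 15→2, 11→3, 18→4, 7→5
second ordering as positions: [2, 5, 3, 1, 4]
Discordant pairs = inversions in this position sequence.
2: 1 → 1
5: 3, 1, 4 → 3
3: 1 → 1
1: 0
4: 0
Total: 1 + 3 + 1 + 0 + 0 = 5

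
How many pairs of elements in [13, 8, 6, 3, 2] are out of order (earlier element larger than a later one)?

Out-of-order pairs: 10

Count, for each position, how many later elements it exceeds:
13: 4
8: 3
6: 2
3: 1
2: 0
Sum: 4 + 3 + 2 + 1 + 0 = 10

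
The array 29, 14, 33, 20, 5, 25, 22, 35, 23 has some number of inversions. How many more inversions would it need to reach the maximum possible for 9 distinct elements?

20 inversions short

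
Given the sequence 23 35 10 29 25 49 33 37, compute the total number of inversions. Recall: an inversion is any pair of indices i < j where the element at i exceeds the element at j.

Count, for each position, how many later elements it exceeds:
23 → 10 → 1
35 → 10, 29, 25, 33 → 4
10 → none → 0
29 → 25 → 1
25 → none → 0
49 → 33, 37 → 2
33 → none → 0
37 → none → 0
Sum: 1 + 4 + 0 + 1 + 0 + 2 + 0 + 0 = 8

8 inversions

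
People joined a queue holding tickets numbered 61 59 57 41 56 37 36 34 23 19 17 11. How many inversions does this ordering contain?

Count, for each position, how many later elements it exceeds:
61: 11
59: 10
57: 9
41: 7
56: 7
37: 6
36: 5
34: 4
23: 3
19: 2
17: 1
11: 0
Sum: 11 + 10 + 9 + 7 + 7 + 6 + 5 + 4 + 3 + 2 + 1 + 0 = 65

Inversions: 65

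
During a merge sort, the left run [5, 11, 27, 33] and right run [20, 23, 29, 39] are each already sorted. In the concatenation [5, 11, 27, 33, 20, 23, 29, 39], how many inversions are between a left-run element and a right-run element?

Take each right-half value and tally the left-half values above it:
r = 20: 27, 33 → 2
r = 23: 27, 33 → 2
r = 29: 33 → 1
r = 39: none → 0
Cross-inversions: 2 + 2 + 1 + 0 = 5

5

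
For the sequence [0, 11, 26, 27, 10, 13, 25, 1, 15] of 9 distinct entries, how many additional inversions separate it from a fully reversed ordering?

20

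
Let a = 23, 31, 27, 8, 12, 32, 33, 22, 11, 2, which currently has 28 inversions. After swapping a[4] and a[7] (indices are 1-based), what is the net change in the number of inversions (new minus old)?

Positions 4 and 7 hold 8 and 33; after swapping, the array is [23, 31, 27, 33, 12, 32, 8, 22, 11, 2].
Element-by-element contributions:
23: 5
31: 6
27: 5
33: 6
12: 3
32: 4
8: 1
22: 2
11: 1
2: 0
Sum: 5 + 6 + 5 + 6 + 3 + 4 + 1 + 2 + 1 + 0 = 33
Change: 33 − 28 = +5

+5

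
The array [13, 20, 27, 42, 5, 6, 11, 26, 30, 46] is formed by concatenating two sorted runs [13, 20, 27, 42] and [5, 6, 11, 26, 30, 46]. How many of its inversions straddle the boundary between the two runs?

Cross-inversions: 15

Take each right-half value and tally the left-half values above it:
r = 5: 13, 20, 27, 42 → 4
r = 6: 13, 20, 27, 42 → 4
r = 11: 13, 20, 27, 42 → 4
r = 26: 27, 42 → 2
r = 30: 42 → 1
r = 46: none → 0
Cross-inversions: 4 + 4 + 4 + 2 + 1 + 0 = 15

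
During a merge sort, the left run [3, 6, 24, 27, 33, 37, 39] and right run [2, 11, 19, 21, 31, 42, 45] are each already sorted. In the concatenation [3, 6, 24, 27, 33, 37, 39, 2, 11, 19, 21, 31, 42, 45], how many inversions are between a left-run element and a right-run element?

25

For each element r of the right run, count left-run elements greater than r:
r = 2: 3, 6, 24, 27, 33, 37, 39 → 7
r = 11: 24, 27, 33, 37, 39 → 5
r = 19: 24, 27, 33, 37, 39 → 5
r = 21: 24, 27, 33, 37, 39 → 5
r = 31: 33, 37, 39 → 3
r = 42: none → 0
r = 45: none → 0
Cross-inversions: 7 + 5 + 5 + 5 + 3 + 0 + 0 = 25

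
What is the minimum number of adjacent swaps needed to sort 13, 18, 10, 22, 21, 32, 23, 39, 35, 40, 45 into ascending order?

5

The minimum number of adjacent swaps to sort an array equals its inversion count, since every such swap removes exactly one inversion.
Count inversions — for each element, later elements that are smaller:
13: 10 → 1
18: 10 → 1
10: none → 0
22: 21 → 1
21: none → 0
32: 23 → 1
23: none → 0
39: 35 → 1
35: none → 0
40: none → 0
45: none → 0
Total inversions: 1 + 1 + 0 + 1 + 0 + 1 + 0 + 1 + 0 + 0 + 0 = 5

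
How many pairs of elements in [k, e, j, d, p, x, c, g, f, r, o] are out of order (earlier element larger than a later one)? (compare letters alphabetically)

24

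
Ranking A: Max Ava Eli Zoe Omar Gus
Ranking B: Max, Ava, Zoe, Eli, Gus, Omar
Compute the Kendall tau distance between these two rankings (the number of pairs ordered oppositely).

2

Assign each item its position (1..6) in the first ordering, then rewrite the second ordering as that position sequence:
positions: Max→1, Ava→2, Eli→3, Zoe→4, Omar→5, Gus→6
second ordering as positions: [1, 2, 4, 3, 6, 5]
Discordant pairs = inversions in this position sequence.
1: 0
2: 0
4: 3 → 1
3: 0
6: 5 → 1
5: 0
Total: 0 + 0 + 1 + 0 + 1 + 0 = 2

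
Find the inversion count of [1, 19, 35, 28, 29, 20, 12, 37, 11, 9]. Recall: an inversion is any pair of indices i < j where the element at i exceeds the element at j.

25 out-of-order pairs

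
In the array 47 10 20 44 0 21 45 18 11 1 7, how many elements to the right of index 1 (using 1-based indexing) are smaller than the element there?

The element at index 1 is 47.
Elements after it: 10, 20, 44, 0, 21, 45, 18, 11, 1, 7
Those smaller than 47: 10, 20, 44, 0, 21, 45, 18, 11, 1, 7

10 such elements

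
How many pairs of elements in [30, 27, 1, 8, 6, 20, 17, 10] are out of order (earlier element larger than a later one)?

17 out-of-order pairs

Element-by-element contributions:
30 → 27, 1, 8, 6, 20, 17, 10 → 7
27 → 1, 8, 6, 20, 17, 10 → 6
1 → none → 0
8 → 6 → 1
6 → none → 0
20 → 17, 10 → 2
17 → 10 → 1
10 → none → 0
Sum: 7 + 6 + 0 + 1 + 0 + 2 + 1 + 0 = 17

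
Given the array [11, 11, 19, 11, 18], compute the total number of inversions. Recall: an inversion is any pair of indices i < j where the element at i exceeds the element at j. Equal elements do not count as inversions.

Inversion pairs (indices are 1-based):
(3,4): 19 > 11
(3,5): 19 > 18
That's 2 pairs.

2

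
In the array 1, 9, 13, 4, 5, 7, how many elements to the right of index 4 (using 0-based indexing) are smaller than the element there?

0

The element at index 4 is 5.
Elements after it: 7
None of them are smaller than 5.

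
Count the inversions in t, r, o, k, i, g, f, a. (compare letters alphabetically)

Element-by-element contributions:
t → r, o, k, i, g, f, a → 7
r → o, k, i, g, f, a → 6
o → k, i, g, f, a → 5
k → i, g, f, a → 4
i → g, f, a → 3
g → f, a → 2
f → a → 1
a → none → 0
Sum: 7 + 6 + 5 + 4 + 3 + 2 + 1 + 0 = 28

28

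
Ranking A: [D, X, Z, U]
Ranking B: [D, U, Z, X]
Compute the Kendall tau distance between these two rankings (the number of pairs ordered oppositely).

3 discordant pairs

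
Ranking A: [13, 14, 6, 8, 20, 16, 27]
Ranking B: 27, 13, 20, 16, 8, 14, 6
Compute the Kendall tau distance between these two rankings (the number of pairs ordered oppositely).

14 discordant pairs

Assign each item its position (1..7) in the first ordering, then rewrite the second ordering as that position sequence:
positions: 13→1, 14→2, 6→3, 8→4, 20→5, 16→6, 27→7
second ordering as positions: [7, 1, 5, 6, 4, 2, 3]
Discordant pairs = inversions in this position sequence.
7: 1, 5, 6, 4, 2, 3 → 6
1: 0
5: 4, 2, 3 → 3
6: 4, 2, 3 → 3
4: 2, 3 → 2
2: 0
3: 0
Total: 6 + 0 + 3 + 3 + 2 + 0 + 0 = 14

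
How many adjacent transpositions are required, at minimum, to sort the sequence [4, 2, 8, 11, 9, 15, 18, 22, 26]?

The minimum number of adjacent swaps to sort an array equals its inversion count, since every such swap removes exactly one inversion.
Count inversions — for each element, later elements that are smaller:
4: 2 → 1
2: none → 0
8: none → 0
11: 9 → 1
9: none → 0
15: none → 0
18: none → 0
22: none → 0
26: none → 0
Total inversions: 1 + 0 + 0 + 1 + 0 + 0 + 0 + 0 + 0 = 2

2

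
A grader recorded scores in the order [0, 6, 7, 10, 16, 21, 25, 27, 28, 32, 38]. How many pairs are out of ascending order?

0

Sweep left to right; for each value list the smaller values that follow it:
0: 0
6: 0
7: 0
10: 0
16: 0
21: 0
25: 0
27: 0
28: 0
32: 0
38: 0
Sum: 0 + 0 + 0 + 0 + 0 + 0 + 0 + 0 + 0 + 0 + 0 = 0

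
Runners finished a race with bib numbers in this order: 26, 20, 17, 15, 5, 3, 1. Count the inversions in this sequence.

Element-by-element contributions:
26: 6
20: 5
17: 4
15: 3
5: 2
3: 1
1: 0
Sum: 6 + 5 + 4 + 3 + 2 + 1 + 0 = 21

21 out-of-order pairs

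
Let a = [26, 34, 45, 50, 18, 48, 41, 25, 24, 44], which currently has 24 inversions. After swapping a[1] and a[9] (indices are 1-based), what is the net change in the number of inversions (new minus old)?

Positions 1 and 9 hold 26 and 24; after swapping, the array is [24, 34, 45, 50, 18, 48, 41, 25, 26, 44].
Count, for each position, how many later elements it exceeds:
24 → 18 → 1
34 → 18, 25, 26 → 3
45 → 18, 41, 25, 26, 44 → 5
50 → 18, 48, 41, 25, 26, 44 → 6
18 → none → 0
48 → 41, 25, 26, 44 → 4
41 → 25, 26 → 2
25 → none → 0
26 → none → 0
44 → none → 0
Sum: 1 + 3 + 5 + 6 + 0 + 4 + 2 + 0 + 0 + 0 = 21
Change: 21 − 24 = -3

-3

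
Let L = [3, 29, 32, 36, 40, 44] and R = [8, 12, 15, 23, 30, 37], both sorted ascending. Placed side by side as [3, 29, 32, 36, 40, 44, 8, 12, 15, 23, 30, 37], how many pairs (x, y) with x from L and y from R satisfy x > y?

26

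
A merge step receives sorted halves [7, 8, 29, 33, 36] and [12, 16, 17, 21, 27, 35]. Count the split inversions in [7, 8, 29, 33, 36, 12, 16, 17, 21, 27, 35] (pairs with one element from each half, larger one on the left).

16

For each element r of the right run, count left-run elements greater than r:
r = 12: 29, 33, 36 → 3
r = 16: 29, 33, 36 → 3
r = 17: 29, 33, 36 → 3
r = 21: 29, 33, 36 → 3
r = 27: 29, 33, 36 → 3
r = 35: 36 → 1
Cross-inversions: 3 + 3 + 3 + 3 + 3 + 1 = 16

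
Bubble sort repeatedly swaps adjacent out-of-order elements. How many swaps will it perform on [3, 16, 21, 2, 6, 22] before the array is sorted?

5

Minimum adjacent swaps = number of inversions (each swap of adjacent out-of-order elements removes one inversion and no swap can remove more).
Count inversions — for each element, later elements that are smaller:
3: 2 → 1
16: 2, 6 → 2
21: 2, 6 → 2
2: none → 0
6: none → 0
22: none → 0
Total inversions: 1 + 2 + 2 + 0 + 0 + 0 = 5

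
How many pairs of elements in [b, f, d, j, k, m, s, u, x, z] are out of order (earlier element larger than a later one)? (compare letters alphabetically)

1

Count, for each position, how many later elements it exceeds:
b → none → 0
f → d → 1
d → none → 0
j → none → 0
k → none → 0
m → none → 0
s → none → 0
u → none → 0
x → none → 0
z → none → 0
Sum: 0 + 1 + 0 + 0 + 0 + 0 + 0 + 0 + 0 + 0 = 1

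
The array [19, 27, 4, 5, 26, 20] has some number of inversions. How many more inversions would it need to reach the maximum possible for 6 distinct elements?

8 inversions short

Maximum inversions for 6 distinct elements is C(6, 2) = 6·5/2 = 15.
Current inversions — for each element, count later smaller elements:
19: 2
27: 4
4: 0
5: 0
26: 1
20: 0
Current total: 2 + 4 + 0 + 0 + 1 + 0 = 7
Shortfall: 15 − 7 = 8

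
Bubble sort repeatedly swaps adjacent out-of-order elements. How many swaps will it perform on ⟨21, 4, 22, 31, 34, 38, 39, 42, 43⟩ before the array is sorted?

Adjacent swaps: 1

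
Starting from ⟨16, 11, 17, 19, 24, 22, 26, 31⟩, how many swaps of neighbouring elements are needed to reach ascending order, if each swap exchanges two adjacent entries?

2 swaps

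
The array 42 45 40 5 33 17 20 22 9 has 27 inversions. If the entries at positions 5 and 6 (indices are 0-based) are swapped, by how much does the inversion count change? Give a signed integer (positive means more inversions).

Positions 5 and 6 hold 17 and 20; after swapping, the array is [42, 45, 40, 5, 33, 20, 17, 22, 9].
Count, for each position, how many later elements it exceeds:
42: 7
45: 7
40: 6
5: 0
33: 4
20: 2
17: 1
22: 1
9: 0
Sum: 7 + 7 + 6 + 0 + 4 + 2 + 1 + 1 + 0 = 28
Change: 28 − 27 = +1

+1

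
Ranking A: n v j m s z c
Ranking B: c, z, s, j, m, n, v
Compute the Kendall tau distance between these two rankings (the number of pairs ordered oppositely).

19

Assign each item its position (1..7) in the first ordering, then rewrite the second ordering as that position sequence:
positions: n→1, v→2, j→3, m→4, s→5, z→6, c→7
second ordering as positions: [7, 6, 5, 3, 4, 1, 2]
Discordant pairs = inversions in this position sequence.
7: 6, 5, 3, 4, 1, 2 → 6
6: 5, 3, 4, 1, 2 → 5
5: 3, 4, 1, 2 → 4
3: 1, 2 → 2
4: 1, 2 → 2
1: 0
2: 0
Total: 6 + 5 + 4 + 2 + 2 + 0 + 0 = 19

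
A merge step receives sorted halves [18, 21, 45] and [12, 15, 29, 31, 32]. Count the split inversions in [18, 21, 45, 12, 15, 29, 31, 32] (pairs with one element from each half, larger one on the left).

For each element r of the right run, count left-run elements greater than r:
r = 12: 18, 21, 45 → 3
r = 15: 18, 21, 45 → 3
r = 29: 45 → 1
r = 31: 45 → 1
r = 32: 45 → 1
Cross-inversions: 3 + 3 + 1 + 1 + 1 = 9

9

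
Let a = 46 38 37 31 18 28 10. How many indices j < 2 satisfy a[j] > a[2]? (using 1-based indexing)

1 such element

The element at index 2 is 38.
Elements before it: 46
Those larger than 38: 46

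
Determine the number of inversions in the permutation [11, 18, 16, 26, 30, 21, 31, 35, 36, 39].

3

Element-by-element contributions:
11 → none → 0
18 → 16 → 1
16 → none → 0
26 → 21 → 1
30 → 21 → 1
21 → none → 0
31 → none → 0
35 → none → 0
36 → none → 0
39 → none → 0
Sum: 0 + 1 + 0 + 1 + 1 + 0 + 0 + 0 + 0 + 0 = 3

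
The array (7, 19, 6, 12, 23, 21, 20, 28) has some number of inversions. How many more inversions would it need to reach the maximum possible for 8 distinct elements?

22 inversions short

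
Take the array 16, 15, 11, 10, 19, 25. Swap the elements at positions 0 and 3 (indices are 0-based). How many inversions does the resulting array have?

Positions 0 and 3 hold 16 and 10; after swapping, the array is [10, 15, 11, 16, 19, 25].
Count, for each position, how many later elements it exceeds:
10: 0
15: 1
11: 0
16: 0
19: 0
25: 0
Sum: 0 + 1 + 0 + 0 + 0 + 0 = 1

1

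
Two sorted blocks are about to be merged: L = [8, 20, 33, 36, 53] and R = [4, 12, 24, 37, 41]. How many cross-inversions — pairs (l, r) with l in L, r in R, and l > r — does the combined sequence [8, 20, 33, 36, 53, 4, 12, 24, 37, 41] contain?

14

Count, for every r in R, how many entries of L exceed r:
r = 4: 8, 20, 33, 36, 53 → 5
r = 12: 20, 33, 36, 53 → 4
r = 24: 33, 36, 53 → 3
r = 37: 53 → 1
r = 41: 53 → 1
Cross-inversions: 5 + 4 + 3 + 1 + 1 = 14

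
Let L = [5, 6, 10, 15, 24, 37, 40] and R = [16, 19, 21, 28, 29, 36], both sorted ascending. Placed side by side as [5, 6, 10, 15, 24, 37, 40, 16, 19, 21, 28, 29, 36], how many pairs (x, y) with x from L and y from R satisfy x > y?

Cross-inversions: 15

Take each right-half value and tally the left-half values above it:
r = 16: 24, 37, 40 → 3
r = 19: 24, 37, 40 → 3
r = 21: 24, 37, 40 → 3
r = 28: 37, 40 → 2
r = 29: 37, 40 → 2
r = 36: 37, 40 → 2
Cross-inversions: 3 + 3 + 3 + 2 + 2 + 2 = 15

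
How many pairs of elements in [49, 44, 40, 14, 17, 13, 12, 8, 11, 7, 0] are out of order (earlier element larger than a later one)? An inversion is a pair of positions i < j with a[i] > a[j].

53

Count, for each position, how many later elements it exceeds:
49 → 44, 40, 14, 17, 13, 12, 8, 11, 7, 0 → 10
44 → 40, 14, 17, 13, 12, 8, 11, 7, 0 → 9
40 → 14, 17, 13, 12, 8, 11, 7, 0 → 8
14 → 13, 12, 8, 11, 7, 0 → 6
17 → 13, 12, 8, 11, 7, 0 → 6
13 → 12, 8, 11, 7, 0 → 5
12 → 8, 11, 7, 0 → 4
8 → 7, 0 → 2
11 → 7, 0 → 2
7 → 0 → 1
0 → none → 0
Sum: 10 + 9 + 8 + 6 + 6 + 5 + 4 + 2 + 2 + 1 + 0 = 53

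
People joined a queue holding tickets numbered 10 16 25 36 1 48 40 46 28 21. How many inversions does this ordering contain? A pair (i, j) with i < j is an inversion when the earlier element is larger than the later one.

Count, for each position, how many later elements it exceeds:
10 → 1 → 1
16 → 1 → 1
25 → 1, 21 → 2
36 → 1, 28, 21 → 3
1 → none → 0
48 → 40, 46, 28, 21 → 4
40 → 28, 21 → 2
46 → 28, 21 → 2
28 → 21 → 1
21 → none → 0
Sum: 1 + 1 + 2 + 3 + 0 + 4 + 2 + 2 + 1 + 0 = 16

16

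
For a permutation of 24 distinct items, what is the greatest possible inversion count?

The maximum occurs when the array is in strictly decreasing order: every one of the C(24, 2) pairs is inverted.
C(24, 2) = 24·23/2 = 276

276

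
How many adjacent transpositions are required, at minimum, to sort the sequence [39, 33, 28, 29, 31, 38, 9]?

14

Each adjacent swap fixes exactly one inversion, so the minimum swap count equals the number of inversions.
Count inversions — for each element, later elements that are smaller:
39: 33, 28, 29, 31, 38, 9 → 6
33: 28, 29, 31, 9 → 4
28: 9 → 1
29: 9 → 1
31: 9 → 1
38: 9 → 1
9: none → 0
Total inversions: 6 + 4 + 1 + 1 + 1 + 1 + 0 = 14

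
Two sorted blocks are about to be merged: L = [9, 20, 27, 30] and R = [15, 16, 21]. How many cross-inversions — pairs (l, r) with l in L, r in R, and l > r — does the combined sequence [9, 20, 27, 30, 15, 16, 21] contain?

Count, for every r in R, how many entries of L exceed r:
r = 15: 20, 27, 30 → 3
r = 16: 20, 27, 30 → 3
r = 21: 27, 30 → 2
Cross-inversions: 3 + 3 + 2 = 8

8 cross-inversions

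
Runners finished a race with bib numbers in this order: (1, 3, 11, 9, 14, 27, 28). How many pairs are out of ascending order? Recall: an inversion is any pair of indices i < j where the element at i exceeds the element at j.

For each element, count later entries that are smaller:
1: 0
3: 0
11: 1
9: 0
14: 0
27: 0
28: 0
Sum: 0 + 0 + 1 + 0 + 0 + 0 + 0 = 1

1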